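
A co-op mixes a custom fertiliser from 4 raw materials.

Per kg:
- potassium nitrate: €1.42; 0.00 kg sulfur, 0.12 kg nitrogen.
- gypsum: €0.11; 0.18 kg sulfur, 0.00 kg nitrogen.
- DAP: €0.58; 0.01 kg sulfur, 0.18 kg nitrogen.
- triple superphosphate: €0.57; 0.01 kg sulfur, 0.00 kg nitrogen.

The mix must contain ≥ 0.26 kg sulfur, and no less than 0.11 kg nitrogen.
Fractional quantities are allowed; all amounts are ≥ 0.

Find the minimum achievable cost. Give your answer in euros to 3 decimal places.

€0.510

Let x1 = kg of potassium nitrate, x2 = kg of gypsum, x3 = kg of DAP, x4 = kg of triple superphosphate.
min 1.42x1 + 0.11x2 + 0.58x3 + 0.57x4 subject to:
  0.18x2 + 0.01x3 + 0.01x4 ≥ 0.26   (sulfur)
  0.12x1 + 0.18x3 ≥ 0.11   (nitrogen)
  x1, x2, x3, x4 ≥ 0.
At the optimum only gypsum, DAP are positive (potassium nitrate, triple superphosphate = 0). The sulfur and nitrogen requirements are met with equality.
Optimal quantities: gypsum = 1.41 kg, DAP = 0.6111 kg.
Hence cost = 0.11·1.41 + 0.58·0.6111 = €0.50954.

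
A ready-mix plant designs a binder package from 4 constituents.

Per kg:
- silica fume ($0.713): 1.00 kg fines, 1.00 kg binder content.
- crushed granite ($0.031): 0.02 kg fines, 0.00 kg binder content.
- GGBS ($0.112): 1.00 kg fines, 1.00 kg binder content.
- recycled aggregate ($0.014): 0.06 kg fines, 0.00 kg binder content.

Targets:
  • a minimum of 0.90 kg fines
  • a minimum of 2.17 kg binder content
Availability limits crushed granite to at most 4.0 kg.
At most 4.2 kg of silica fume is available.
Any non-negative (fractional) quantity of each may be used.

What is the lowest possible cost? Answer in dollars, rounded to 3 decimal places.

$0.243

Set it up as a linear program. Let x1 = kg of silica fume, x2 = kg of crushed granite, x3 = kg of GGBS, x4 = kg of recycled aggregate.
Minimize 0.713x1 + 0.031x2 + 0.112x3 + 0.014x4 subject to:
  1x1 + 0.02x2 + 1x3 + 0.06x4 ≥ 0.9   (fines)
  1x1 + 1x3 ≥ 2.17   (binder content)
  x2 ≤ 4
  x1 ≤ 4.2
  x1, x2, x3, x4 ≥ 0.
The minimum-cost mix takes nothing from silica fume, crushed granite, recycled aggregate — only GGBS. There the binder content constraint is tight.
So GGBS = 2.17 kg.
Objective = 0.112·2.17 = 0.24304.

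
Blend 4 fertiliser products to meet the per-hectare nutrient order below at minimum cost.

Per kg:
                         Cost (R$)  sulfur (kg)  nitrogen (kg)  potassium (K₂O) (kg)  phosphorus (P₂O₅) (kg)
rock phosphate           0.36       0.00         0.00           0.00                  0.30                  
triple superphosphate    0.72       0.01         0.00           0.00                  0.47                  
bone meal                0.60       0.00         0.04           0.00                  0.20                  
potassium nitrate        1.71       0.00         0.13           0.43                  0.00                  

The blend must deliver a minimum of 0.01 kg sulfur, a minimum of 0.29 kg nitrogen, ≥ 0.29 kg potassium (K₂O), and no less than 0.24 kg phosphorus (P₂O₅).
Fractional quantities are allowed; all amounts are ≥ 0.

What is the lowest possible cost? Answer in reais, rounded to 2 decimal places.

R$4.53

Let x1 = kg of rock phosphate, x2 = kg of triple superphosphate, x3 = kg of bone meal, x4 = kg of potassium nitrate.
Minimize 0.36x1 + 0.72x2 + 0.6x3 + 1.71x4 s.t.:
  0.01x2 ≥ 0.01   (sulfur)
  0.04x3 + 0.13x4 ≥ 0.29   (nitrogen)
  0.43x4 ≥ 0.29   (potassium (K₂O))
  0.3x1 + 0.47x2 + 0.2x3 ≥ 0.24   (phosphorus (P₂O₅))
  x1, x2, x3, x4 ≥ 0.
At the optimum only triple superphosphate, potassium nitrate are positive (rock phosphate, bone meal = 0). Binding constraints: sulfur and nitrogen.
Optimal quantities: triple superphosphate = 1 kg, potassium nitrate = 2.2308 kg.
Cost = 0.72·1 + 1.71·2.2308 = 4.5347.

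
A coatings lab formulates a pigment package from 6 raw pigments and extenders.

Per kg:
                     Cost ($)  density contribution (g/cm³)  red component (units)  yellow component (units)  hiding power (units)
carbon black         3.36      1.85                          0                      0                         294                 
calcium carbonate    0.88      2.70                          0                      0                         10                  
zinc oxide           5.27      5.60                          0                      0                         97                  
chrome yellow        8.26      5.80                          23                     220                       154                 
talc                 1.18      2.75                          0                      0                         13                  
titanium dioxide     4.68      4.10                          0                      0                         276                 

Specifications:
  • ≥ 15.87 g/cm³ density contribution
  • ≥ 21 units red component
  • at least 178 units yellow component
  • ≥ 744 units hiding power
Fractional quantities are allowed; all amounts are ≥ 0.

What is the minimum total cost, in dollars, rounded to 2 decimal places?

$16.41

Let x1 = kg of carbon black, x2 = kg of calcium carbonate, x3 = kg of zinc oxide, x4 = kg of chrome yellow, x5 = kg of talc, x6 = kg of titanium dioxide.
min 3.36x1 + 0.88x2 + 5.27x3 + 8.26x4 + 1.18x5 + 4.68x6 with:
  1.85x1 + 2.7x2 + 5.6x3 + 5.8x4 + 2.75x5 + 4.1x6 ≥ 15.87   (density contribution)
  23x4 ≥ 21   (red component)
  220x4 ≥ 178   (yellow component)
  294x1 + 10x2 + 97x3 + 154x4 + 13x5 + 276x6 ≥ 744   (hiding power)
  x1, x2, x3, x4, x5, x6 ≥ 0.
The cheapest feasible vertex uses only carbon black, calcium carbonate, chrome yellow; zinc oxide, talc, titanium dioxide are not used. The density contribution, red component, hiding power requirements are met with equality.
So carbon black = 1.965 kg, calcium carbonate = 2.57 kg, chrome yellow = 0.913 kg.
Objective = 3.36·1.965 + 0.88·2.57 + 8.26·0.913 = 16.4054.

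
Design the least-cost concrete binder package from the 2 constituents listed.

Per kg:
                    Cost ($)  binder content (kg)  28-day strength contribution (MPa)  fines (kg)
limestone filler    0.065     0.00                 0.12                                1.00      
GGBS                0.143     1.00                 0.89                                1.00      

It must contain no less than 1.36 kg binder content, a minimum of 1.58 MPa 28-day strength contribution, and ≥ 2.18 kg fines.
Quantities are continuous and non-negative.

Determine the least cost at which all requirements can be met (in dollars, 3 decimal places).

Set it up as a linear program. Let x1 = kg of limestone filler, x2 = kg of GGBS.
min 0.065x1 + 0.143x2 subject to:
  1x2 ≥ 1.36   (binder content)
  0.12x1 + 0.89x2 ≥ 1.58   (28-day strength contribution)
  1x1 + 1x2 ≥ 2.18   (fines)
  x1, x2 ≥ 0.
Both inputs are positive at the optimum. Binding constraints: 28-day strength contribution and fines.
Solving gives x1 = 0.4678, x2 = 1.712.
Hence cost = 0.065·0.4678 + 0.143·1.712 = $0.27522.

$0.275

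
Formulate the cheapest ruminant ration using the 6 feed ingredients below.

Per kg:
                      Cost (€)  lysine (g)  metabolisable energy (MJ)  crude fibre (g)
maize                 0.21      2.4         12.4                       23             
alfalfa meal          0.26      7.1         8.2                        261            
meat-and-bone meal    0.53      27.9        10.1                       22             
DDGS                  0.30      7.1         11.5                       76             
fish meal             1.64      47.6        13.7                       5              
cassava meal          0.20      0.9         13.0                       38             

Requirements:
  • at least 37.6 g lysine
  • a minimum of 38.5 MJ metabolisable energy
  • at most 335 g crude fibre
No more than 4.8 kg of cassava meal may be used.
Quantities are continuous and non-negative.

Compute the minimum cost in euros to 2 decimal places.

€1.07

Treat it as an LP. Let x1 = kg of maize, x2 = kg of alfalfa meal, x3 = kg of meat-and-bone meal, x4 = kg of DDGS, x5 = kg of fish meal, x6 = kg of cassava meal.
Minimize 0.21x1 + 0.26x2 + 0.53x3 + 0.3x4 + 1.64x5 + 0.2x6 subject to:
  2.4x1 + 7.1x2 + 27.9x3 + 7.1x4 + 47.6x5 + 0.9x6 ≥ 37.6   (lysine)
  12.4x1 + 8.2x2 + 10.1x3 + 11.5x4 + 13.7x5 + 13x6 ≥ 38.5   (metabolisable energy)
  23x1 + 261x2 + 22x3 + 76x4 + 5x5 + 38x6 ≤ 335   (crude fibre)
  x6 ≤ 4.8
  x1, x2, x3, x4, x5, x6 ≥ 0.
At the optimum only maize, meat-and-bone meal are positive (alfalfa meal, DDGS, fish meal, cassava meal = 0). There the lysine and metabolisable energy constraints are tight.
Solving gives x1 = 2.158, x3 = 1.162.
Cost = 0.21·2.158 + 0.53·1.162 = 1.0690.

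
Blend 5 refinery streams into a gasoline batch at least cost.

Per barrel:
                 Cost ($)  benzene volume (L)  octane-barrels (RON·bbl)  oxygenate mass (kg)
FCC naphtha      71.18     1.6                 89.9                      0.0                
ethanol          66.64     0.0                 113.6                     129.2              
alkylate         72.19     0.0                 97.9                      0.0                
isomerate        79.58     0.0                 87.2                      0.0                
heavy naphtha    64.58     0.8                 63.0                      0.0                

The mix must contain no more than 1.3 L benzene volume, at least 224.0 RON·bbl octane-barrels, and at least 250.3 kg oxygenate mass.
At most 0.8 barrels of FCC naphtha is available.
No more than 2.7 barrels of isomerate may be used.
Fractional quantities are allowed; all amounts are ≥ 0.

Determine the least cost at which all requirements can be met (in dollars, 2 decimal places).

Treat it as an LP. Let x1 = barrels of FCC naphtha, x2 = barrels of ethanol, x3 = barrels of alkylate, x4 = barrels of isomerate, x5 = barrels of heavy naphtha.
Minimise 71.18x1 + 66.64x2 + 72.19x3 + 79.58x4 + 64.58x5 s.t.:
  1.6x1 + 0.8x5 ≤ 1.3   (benzene volume)
  89.9x1 + 113.6x2 + 97.9x3 + 87.2x4 + 63x5 ≥ 224   (octane-barrels)
  129.2x2 ≥ 250.3   (oxygenate mass)
  x1 ≤ 0.8
  x4 ≤ 2.7
  x1, x2, x3, x4, x5 ≥ 0.
The cheapest feasible vertex uses only ethanol; FCC naphtha, alkylate, isomerate, heavy naphtha are not used. The octane-barrels requirement is met with equality.
That vertex is x2 = 1.9718.
Objective = 66.64·1.9718 = 131.4008.

$131.40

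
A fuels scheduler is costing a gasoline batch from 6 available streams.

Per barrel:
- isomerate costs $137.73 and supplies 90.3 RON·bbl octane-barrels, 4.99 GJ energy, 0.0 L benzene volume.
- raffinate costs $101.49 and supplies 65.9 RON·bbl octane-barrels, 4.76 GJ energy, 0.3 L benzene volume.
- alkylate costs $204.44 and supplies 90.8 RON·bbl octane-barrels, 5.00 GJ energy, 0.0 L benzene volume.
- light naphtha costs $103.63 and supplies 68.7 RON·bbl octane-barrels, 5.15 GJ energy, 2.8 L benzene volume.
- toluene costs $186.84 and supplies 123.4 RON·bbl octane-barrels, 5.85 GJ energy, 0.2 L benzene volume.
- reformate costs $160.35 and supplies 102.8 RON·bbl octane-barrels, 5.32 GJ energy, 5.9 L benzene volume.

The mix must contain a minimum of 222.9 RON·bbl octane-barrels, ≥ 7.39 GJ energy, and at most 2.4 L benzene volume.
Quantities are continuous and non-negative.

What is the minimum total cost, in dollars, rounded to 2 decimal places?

Treat it as an LP. Let x1 = barrels of isomerate, x2 = barrels of raffinate, x3 = barrels of alkylate, x4 = barrels of light naphtha, x5 = barrels of toluene, x6 = barrels of reformate.
min 137.73x1 + 101.49x2 + 204.44x3 + 103.63x4 + 186.84x5 + 160.35x6 subject to:
  90.3x1 + 65.9x2 + 90.8x3 + 68.7x4 + 123.4x5 + 102.8x6 ≥ 222.9   (octane-barrels)
  4.99x1 + 4.76x2 + 5x3 + 5.15x4 + 5.85x5 + 5.32x6 ≥ 7.39   (energy)
  0.3x2 + 2.8x4 + 0.2x5 + 5.9x6 ≤ 2.4   (benzene volume)
  x1, x2, x3, x4, x5, x6 ≥ 0.
The optimal basis is {light naphtha, toluene}; isomerate, raffinate, alkylate, reformate drop out. Binding constraints: octane-barrels and benzene volume.
So light naphtha = 0.75827 barrels, toluene = 1.3842 barrels.
Cost = 103.63·0.75827 + 186.84·1.3842 = 337.2034.

$337.20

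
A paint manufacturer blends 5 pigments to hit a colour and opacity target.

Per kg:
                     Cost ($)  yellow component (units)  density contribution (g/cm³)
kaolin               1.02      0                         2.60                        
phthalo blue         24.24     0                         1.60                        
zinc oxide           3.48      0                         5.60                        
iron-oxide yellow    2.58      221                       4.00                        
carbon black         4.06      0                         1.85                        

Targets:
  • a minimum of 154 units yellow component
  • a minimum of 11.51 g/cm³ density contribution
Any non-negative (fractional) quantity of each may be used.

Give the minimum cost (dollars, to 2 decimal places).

$5.22

Let x1 = kg of kaolin, x2 = kg of phthalo blue, x3 = kg of zinc oxide, x4 = kg of iron-oxide yellow, x5 = kg of carbon black.
Minimize 1.02x1 + 24.24x2 + 3.48x3 + 2.58x4 + 4.06x5 s.t.:
  221x4 ≥ 154   (yellow component)
  2.6x1 + 1.6x2 + 5.6x3 + 4x4 + 1.85x5 ≥ 11.51   (density contribution)
  x1, x2, x3, x4, x5 ≥ 0.
The cheapest feasible vertex uses only kaolin, iron-oxide yellow; phthalo blue, zinc oxide, carbon black are not used. The yellow component and density contribution requirements are met with equality.
Optimal quantities: kaolin = 3.355 kg, iron-oxide yellow = 0.6968 kg.
Total cost: 1.02·3.355 + 2.58·0.6968 = 5.2198.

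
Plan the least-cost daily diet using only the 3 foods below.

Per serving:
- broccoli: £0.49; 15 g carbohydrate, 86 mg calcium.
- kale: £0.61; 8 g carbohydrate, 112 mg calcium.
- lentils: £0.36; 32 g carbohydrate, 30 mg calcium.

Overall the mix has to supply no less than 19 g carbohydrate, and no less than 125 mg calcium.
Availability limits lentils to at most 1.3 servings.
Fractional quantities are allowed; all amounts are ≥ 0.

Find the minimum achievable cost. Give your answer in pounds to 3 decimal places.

£0.705

Let x1 = servings of broccoli, x2 = servings of kale, x3 = servings of lentils.
Minimise 0.49x1 + 0.61x2 + 0.36x3 with:
  15x1 + 8x2 + 32x3 ≥ 19   (carbohydrate)
  86x1 + 112x2 + 30x3 ≥ 125   (calcium)
  x3 ≤ 1.3
  x1, x2, x3 ≥ 0.
The optimal basis is {broccoli, kale}; lentils drops out. The carbohydrate and calcium requirements are met with equality.
So broccoli = 1.137 servings, kale = 0.2429 servings.
Objective = 0.49·1.137 + 0.61·0.2429 = 0.70530.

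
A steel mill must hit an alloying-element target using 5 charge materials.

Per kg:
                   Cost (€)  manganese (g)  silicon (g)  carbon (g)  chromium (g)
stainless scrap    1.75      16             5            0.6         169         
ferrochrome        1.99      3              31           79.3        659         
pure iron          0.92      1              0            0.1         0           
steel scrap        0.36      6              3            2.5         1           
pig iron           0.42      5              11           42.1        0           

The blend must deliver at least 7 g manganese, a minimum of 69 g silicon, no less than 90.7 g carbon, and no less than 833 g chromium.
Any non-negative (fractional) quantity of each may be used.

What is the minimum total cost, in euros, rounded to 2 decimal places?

€3.65

This is a linear program. Let x1 = kg of stainless scrap, x2 = kg of ferrochrome, x3 = kg of pure iron, x4 = kg of steel scrap, x5 = kg of pig iron.
min 1.75x1 + 1.99x2 + 0.92x3 + 0.36x4 + 0.42x5 s.t.:
  16x1 + 3x2 + 1x3 + 6x4 + 5x5 ≥ 7   (manganese)
  5x1 + 31x2 + 3x4 + 11x5 ≥ 69   (silicon)
  0.6x1 + 79.3x2 + 0.1x3 + 2.5x4 + 42.1x5 ≥ 90.7   (carbon)
  169x1 + 659x2 + 1x4 ≥ 833   (chromium)
  x1, x2, x3, x4, x5 ≥ 0.
The optimal basis is {ferrochrome, pig iron}; stainless scrap, pure iron, steel scrap drop out. There the silicon and chromium constraints are tight.
Optimal quantities: ferrochrome = 1.264 kg, pig iron = 2.71 kg.
Objective = 1.99·1.264 + 0.42·2.71 = 3.6536.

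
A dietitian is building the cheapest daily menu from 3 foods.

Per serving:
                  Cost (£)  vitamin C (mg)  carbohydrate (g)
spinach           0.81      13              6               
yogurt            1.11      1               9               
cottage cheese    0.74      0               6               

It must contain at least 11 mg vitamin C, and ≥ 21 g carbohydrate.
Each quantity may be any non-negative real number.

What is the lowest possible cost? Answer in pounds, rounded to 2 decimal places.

£2.64

Let x1 = servings of spinach, x2 = servings of yogurt, x3 = servings of cottage cheese.
Minimize 0.81x1 + 1.11x2 + 0.74x3 subject to:
  13x1 + 1x2 ≥ 11   (vitamin C)
  6x1 + 9x2 + 6x3 ≥ 21   (carbohydrate)
  x1, x2, x3 ≥ 0.
At the optimum only spinach, yogurt are positive (cottage cheese = 0). The vitamin C and carbohydrate requirements are met with equality.
Optimal quantities: spinach = 0.7027 servings, yogurt = 1.865 servings.
Hence cost = 0.81·0.7027 + 1.11·1.865 = £2.6393.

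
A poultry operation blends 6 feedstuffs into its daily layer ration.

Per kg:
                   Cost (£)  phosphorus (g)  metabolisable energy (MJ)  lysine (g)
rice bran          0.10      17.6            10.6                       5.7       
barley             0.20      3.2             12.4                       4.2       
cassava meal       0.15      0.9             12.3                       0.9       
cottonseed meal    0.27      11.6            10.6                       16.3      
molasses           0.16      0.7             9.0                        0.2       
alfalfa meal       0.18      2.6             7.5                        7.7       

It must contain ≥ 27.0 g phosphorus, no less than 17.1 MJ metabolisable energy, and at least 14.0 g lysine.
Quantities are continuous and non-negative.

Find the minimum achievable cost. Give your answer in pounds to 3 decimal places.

£0.239

Set it up as a linear program. Let x1 = kg of rice bran, x2 = kg of barley, x3 = kg of cassava meal, x4 = kg of cottonseed meal, x5 = kg of molasses, x6 = kg of alfalfa meal.
min 0.1x1 + 0.2x2 + 0.15x3 + 0.27x4 + 0.16x5 + 0.18x6 subject to:
  17.6x1 + 3.2x2 + 0.9x3 + 11.6x4 + 0.7x5 + 2.6x6 ≥ 27   (phosphorus)
  10.6x1 + 12.4x2 + 12.3x3 + 10.6x4 + 9x5 + 7.5x6 ≥ 17.1   (metabolisable energy)
  5.7x1 + 4.2x2 + 0.9x3 + 16.3x4 + 0.2x5 + 7.7x6 ≥ 14   (lysine)
  x1, x2, x3, x4, x5, x6 ≥ 0.
At the optimum only rice bran, cottonseed meal are positive (barley, cassava meal, molasses, alfalfa meal = 0). Binding constraints: phosphorus and lysine.
So rice bran = 1.258 kg, cottonseed meal = 0.419 kg.
Cost = 0.1·1.258 + 0.27·0.419 = 0.23893.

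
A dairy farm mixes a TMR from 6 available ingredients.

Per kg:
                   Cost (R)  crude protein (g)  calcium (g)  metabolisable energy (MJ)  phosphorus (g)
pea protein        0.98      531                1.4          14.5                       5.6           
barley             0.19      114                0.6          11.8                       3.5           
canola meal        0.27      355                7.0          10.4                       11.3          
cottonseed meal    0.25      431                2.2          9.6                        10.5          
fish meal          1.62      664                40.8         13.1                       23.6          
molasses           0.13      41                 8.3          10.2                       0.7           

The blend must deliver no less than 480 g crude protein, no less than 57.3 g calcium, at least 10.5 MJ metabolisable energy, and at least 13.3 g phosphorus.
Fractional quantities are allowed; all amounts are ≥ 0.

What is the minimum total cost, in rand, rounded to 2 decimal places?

R1.02

Let x1 = kg of pea protein, x2 = kg of barley, x3 = kg of canola meal, x4 = kg of cottonseed meal, x5 = kg of fish meal, x6 = kg of molasses.
Minimise 0.98x1 + 0.19x2 + 0.27x3 + 0.25x4 + 1.62x5 + 0.13x6 s.t.:
  531x1 + 114x2 + 355x3 + 431x4 + 664x5 + 41x6 ≥ 480   (crude protein)
  1.4x1 + 0.6x2 + 7x3 + 2.2x4 + 40.8x5 + 8.3x6 ≥ 57.3   (calcium)
  14.5x1 + 11.8x2 + 10.4x3 + 9.6x4 + 13.1x5 + 10.2x6 ≥ 10.5   (metabolisable energy)
  5.6x1 + 3.5x2 + 11.3x3 + 10.5x4 + 23.6x5 + 0.7x6 ≥ 13.3   (phosphorus)
  x1, x2, x3, x4, x5, x6 ≥ 0.
The cheapest feasible vertex uses only canola meal, molasses; pea protein, barley, cottonseed meal, fish meal are not used. There the calcium and phosphorus constraints are tight.
Optimal quantities: canola meal = 0.7906 kg, molasses = 6.237 kg.
Total cost: 0.27·0.7906 + 0.13·6.237 = 1.0243.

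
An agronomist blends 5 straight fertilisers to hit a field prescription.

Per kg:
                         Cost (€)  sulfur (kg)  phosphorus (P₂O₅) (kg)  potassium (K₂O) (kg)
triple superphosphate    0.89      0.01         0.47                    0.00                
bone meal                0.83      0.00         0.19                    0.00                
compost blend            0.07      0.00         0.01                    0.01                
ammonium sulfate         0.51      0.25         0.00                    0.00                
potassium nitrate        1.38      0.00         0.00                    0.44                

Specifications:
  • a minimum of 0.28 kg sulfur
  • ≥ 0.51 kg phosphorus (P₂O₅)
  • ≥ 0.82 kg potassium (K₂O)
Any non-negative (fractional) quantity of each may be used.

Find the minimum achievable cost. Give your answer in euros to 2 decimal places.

€4.09

Treat it as an LP. Let x1 = kg of triple superphosphate, x2 = kg of bone meal, x3 = kg of compost blend, x4 = kg of ammonium sulfate, x5 = kg of potassium nitrate.
min 0.89x1 + 0.83x2 + 0.07x3 + 0.51x4 + 1.38x5 with:
  0.01x1 + 0.25x4 ≥ 0.28   (sulfur)
  0.47x1 + 0.19x2 + 0.01x3 ≥ 0.51   (phosphorus (P₂O₅))
  0.01x3 + 0.44x5 ≥ 0.82   (potassium (K₂O))
  x1, x2, x3, x4, x5 ≥ 0.
At the optimum only triple superphosphate, ammonium sulfate, potassium nitrate are positive (bone meal, compost blend = 0). Binding constraints: sulfur, phosphorus (P₂O₅), potassium (K₂O).
Optimal quantities: triple superphosphate = 1.085 kg, ammonium sulfate = 1.077 kg, potassium nitrate = 1.864 kg.
Objective = 0.89·1.085 + 0.51·1.077 + 1.38·1.864 = 4.0872.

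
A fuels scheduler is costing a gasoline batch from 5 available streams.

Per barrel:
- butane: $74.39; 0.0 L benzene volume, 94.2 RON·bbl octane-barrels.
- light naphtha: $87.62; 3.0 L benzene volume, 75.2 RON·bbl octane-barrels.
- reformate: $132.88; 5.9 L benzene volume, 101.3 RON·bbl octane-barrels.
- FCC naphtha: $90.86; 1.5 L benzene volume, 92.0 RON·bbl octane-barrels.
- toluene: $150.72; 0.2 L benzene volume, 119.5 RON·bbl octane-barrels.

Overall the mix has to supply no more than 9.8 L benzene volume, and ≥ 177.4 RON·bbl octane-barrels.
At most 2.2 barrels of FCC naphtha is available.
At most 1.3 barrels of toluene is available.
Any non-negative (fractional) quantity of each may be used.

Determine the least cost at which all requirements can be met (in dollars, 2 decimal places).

$140.09

This is a linear program. Let x1 = barrels of butane, x2 = barrels of light naphtha, x3 = barrels of reformate, x4 = barrels of FCC naphtha, x5 = barrels of toluene.
Minimise 74.39x1 + 87.62x2 + 132.88x3 + 90.86x4 + 150.72x5 with:
  3x2 + 5.9x3 + 1.5x4 + 0.2x5 ≤ 9.8   (benzene volume)
  94.2x1 + 75.2x2 + 101.3x3 + 92x4 + 119.5x5 ≥ 177.4   (octane-barrels)
  x4 ≤ 2.2
  x5 ≤ 1.3
  x1, x2, x3, x4, x5 ≥ 0.
The optimal basis is {butane}; light naphtha, reformate, FCC naphtha, toluene drop out. There the octane-barrels constraint is tight.
Optimal quantities: butane = 1.8832 barrels.
Hence cost = 74.39·1.8832 = $140.0912.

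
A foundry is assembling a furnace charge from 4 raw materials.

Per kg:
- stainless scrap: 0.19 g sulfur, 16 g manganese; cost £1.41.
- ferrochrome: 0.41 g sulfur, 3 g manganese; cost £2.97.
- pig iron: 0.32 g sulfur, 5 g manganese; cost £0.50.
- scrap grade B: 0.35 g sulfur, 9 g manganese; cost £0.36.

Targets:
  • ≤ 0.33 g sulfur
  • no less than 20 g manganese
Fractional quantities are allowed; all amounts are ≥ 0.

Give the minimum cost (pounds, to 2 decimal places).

£1.60

Treat it as an LP. Let x1 = kg of stainless scrap, x2 = kg of ferrochrome, x3 = kg of pig iron, x4 = kg of scrap grade B.
Minimise 1.41x1 + 2.97x2 + 0.5x3 + 0.36x4 with:
  0.19x1 + 0.41x2 + 0.32x3 + 0.35x4 ≤ 0.33   (sulfur)
  16x1 + 3x2 + 5x3 + 9x4 ≥ 20   (manganese)
  x1, x2, x3, x4 ≥ 0.
The optimal basis is {stainless scrap, scrap grade B}; ferrochrome, pig iron drop out. Binding constraints: sulfur and manganese.
That vertex is x1 = 1.036, x4 = 0.3805.
Hence cost = 1.41·1.036 + 0.36·0.3805 = £1.5977.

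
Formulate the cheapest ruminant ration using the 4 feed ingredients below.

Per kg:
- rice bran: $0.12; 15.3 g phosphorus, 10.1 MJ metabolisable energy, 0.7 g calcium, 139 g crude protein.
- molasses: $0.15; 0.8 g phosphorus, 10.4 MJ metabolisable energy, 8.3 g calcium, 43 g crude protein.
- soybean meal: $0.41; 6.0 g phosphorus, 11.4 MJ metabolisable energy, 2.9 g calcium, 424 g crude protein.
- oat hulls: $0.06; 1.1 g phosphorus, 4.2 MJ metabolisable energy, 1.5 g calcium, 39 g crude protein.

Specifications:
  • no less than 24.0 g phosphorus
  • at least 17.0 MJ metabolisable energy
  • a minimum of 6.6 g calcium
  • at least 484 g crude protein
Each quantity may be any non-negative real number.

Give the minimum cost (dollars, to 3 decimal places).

Treat it as an LP. Let x1 = kg of rice bran, x2 = kg of molasses, x3 = kg of soybean meal, x4 = kg of oat hulls.
Minimise 0.12x1 + 0.15x2 + 0.41x3 + 0.06x4 s.t.:
  15.3x1 + 0.8x2 + 6x3 + 1.1x4 ≥ 24   (phosphorus)
  10.1x1 + 10.4x2 + 11.4x3 + 4.2x4 ≥ 17   (metabolisable energy)
  0.7x1 + 8.3x2 + 2.9x3 + 1.5x4 ≥ 6.6   (calcium)
  139x1 + 43x2 + 424x3 + 39x4 ≥ 484   (crude protein)
  x1, x2, x3, x4 ≥ 0.
At the optimum only rice bran, molasses are positive (soybean meal, oat hulls = 0). The calcium and crude protein requirements are met with equality.
Solving gives x1 = 3.323, x2 = 0.515.
Cost = 0.12·3.323 + 0.15·0.515 = 0.47601.

$0.476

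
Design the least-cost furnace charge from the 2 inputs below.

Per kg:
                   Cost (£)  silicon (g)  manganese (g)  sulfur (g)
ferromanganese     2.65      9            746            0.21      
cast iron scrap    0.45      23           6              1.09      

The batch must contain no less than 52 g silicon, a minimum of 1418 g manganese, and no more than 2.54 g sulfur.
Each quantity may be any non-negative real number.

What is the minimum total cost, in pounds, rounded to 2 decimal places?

£5.69

Treat it as an LP. Let x1 = kg of ferromanganese, x2 = kg of cast iron scrap.
min 2.65x1 + 0.45x2 subject to:
  9x1 + 23x2 ≥ 52   (silicon)
  746x1 + 6x2 ≥ 1418   (manganese)
  0.21x1 + 1.09x2 ≤ 2.54   (sulfur)
  x1, x2 ≥ 0.
Both inputs are positive at the optimum. There the silicon and manganese constraints are tight.
So ferromanganese = 1.889 kg, cast iron scrap = 1.522 kg.
Cost = 2.65·1.889 + 0.45·1.522 = 5.6908.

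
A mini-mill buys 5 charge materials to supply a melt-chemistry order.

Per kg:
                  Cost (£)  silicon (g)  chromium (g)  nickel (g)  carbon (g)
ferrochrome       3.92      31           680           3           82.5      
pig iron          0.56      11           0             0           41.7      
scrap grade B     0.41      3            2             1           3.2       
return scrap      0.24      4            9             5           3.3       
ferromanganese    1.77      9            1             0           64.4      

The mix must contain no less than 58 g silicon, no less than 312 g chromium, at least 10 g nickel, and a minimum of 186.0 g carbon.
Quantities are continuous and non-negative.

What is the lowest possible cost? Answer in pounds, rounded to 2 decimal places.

£4.06

Treat it as an LP. Let x1 = kg of ferrochrome, x2 = kg of pig iron, x3 = kg of scrap grade B, x4 = kg of return scrap, x5 = kg of ferromanganese.
Minimize 3.92x1 + 0.56x2 + 0.41x3 + 0.24x4 + 1.77x5 with:
  31x1 + 11x2 + 3x3 + 4x4 + 9x5 ≥ 58   (silicon)
  680x1 + 2x3 + 9x4 + 1x5 ≥ 312   (chromium)
  3x1 + 1x3 + 5x4 ≥ 10   (nickel)
  82.5x1 + 41.7x2 + 3.2x3 + 3.3x4 + 64.4x5 ≥ 186   (carbon)
  x1, x2, x3, x4, x5 ≥ 0.
At the optimum only ferrochrome, pig iron, return scrap are positive (scrap grade B, ferromanganese = 0). The chromium, nickel, carbon requirements are met with equality.
Optimal quantities: ferrochrome = 0.4358 kg, pig iron = 3.461 kg, return scrap = 1.739 kg.
Total cost: 3.92·0.4358 + 0.56·3.461 + 0.24·1.739 = 4.0639.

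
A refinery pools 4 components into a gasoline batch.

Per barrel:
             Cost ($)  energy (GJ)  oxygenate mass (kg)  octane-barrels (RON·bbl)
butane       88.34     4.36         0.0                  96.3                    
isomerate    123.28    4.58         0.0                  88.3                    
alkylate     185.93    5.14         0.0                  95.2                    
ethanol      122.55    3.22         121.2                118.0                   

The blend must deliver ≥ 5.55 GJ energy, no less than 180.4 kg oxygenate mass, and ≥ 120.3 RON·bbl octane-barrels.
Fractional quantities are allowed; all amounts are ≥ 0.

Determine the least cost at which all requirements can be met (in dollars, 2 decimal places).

Let x1 = barrels of butane, x2 = barrels of isomerate, x3 = barrels of alkylate, x4 = barrels of ethanol.
min 88.34x1 + 123.28x2 + 185.93x3 + 122.55x4 s.t.:
  4.36x1 + 4.58x2 + 5.14x3 + 3.22x4 ≥ 5.55   (energy)
  121.2x4 ≥ 180.4   (oxygenate mass)
  96.3x1 + 88.3x2 + 95.2x3 + 118x4 ≥ 120.3   (octane-barrels)
  x1, x2, x3, x4 ≥ 0.
At the optimum only butane, ethanol are positive (isomerate, alkylate = 0). Binding constraints: energy and oxygenate mass.
That vertex is x1 = 0.17367, x4 = 1.4884.
Cost = 88.34·0.17367 + 122.55·1.4884 = 197.7454.

$197.75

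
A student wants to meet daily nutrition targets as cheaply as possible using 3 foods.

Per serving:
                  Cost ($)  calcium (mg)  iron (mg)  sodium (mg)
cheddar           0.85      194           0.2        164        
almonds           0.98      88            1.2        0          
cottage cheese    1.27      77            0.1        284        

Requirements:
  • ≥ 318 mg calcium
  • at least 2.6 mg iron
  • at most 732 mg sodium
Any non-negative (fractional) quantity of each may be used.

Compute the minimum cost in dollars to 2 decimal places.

Let x1 = servings of cheddar, x2 = servings of almonds, x3 = servings of cottage cheese.
Minimise 0.85x1 + 0.98x2 + 1.27x3 subject to:
  194x1 + 88x2 + 77x3 ≥ 318   (calcium)
  0.2x1 + 1.2x2 + 0.1x3 ≥ 2.6   (iron)
  164x1 + 284x3 ≤ 732   (sodium)
  x1, x2, x3 ≥ 0.
At the optimum only cheddar, almonds are positive (cottage cheese = 0). The calcium and iron requirements are met with equality.
Optimal quantities: cheddar = 0.71 servings, almonds = 2.048 servings.
Hence cost = 0.85·0.71 + 0.98·2.048 = $2.6105.

$2.61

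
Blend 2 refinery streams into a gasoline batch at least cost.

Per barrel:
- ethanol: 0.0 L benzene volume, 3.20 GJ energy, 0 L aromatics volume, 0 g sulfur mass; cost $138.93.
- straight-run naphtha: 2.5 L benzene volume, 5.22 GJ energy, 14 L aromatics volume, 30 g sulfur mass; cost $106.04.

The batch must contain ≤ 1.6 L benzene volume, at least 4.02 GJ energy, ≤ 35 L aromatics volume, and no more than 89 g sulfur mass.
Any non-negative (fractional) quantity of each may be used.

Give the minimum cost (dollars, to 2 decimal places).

Let x1 = barrels of ethanol, x2 = barrels of straight-run naphtha.
Minimise 138.93x1 + 106.04x2 subject to:
  2.5x2 ≤ 1.6   (benzene volume)
  3.2x1 + 5.22x2 ≥ 4.02   (energy)
  14x2 ≤ 35   (aromatics volume)
  30x2 ≤ 89   (sulfur mass)
  x1, x2 ≥ 0.
Both inputs are positive at the optimum. The benzene volume and energy requirements are met with equality.
Solving gives x1 = 0.2122, x2 = 0.64.
Total cost: 138.93·0.2122 + 106.04·0.64 = 97.3465.

$97.35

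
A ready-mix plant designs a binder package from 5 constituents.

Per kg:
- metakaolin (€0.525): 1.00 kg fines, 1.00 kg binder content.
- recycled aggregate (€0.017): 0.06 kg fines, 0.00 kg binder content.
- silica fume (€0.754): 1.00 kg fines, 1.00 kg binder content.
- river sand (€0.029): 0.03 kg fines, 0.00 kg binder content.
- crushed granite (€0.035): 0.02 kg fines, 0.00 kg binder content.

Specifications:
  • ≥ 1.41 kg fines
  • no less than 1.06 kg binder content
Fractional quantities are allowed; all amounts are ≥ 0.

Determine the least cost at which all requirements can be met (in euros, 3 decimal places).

€0.656

Set it up as a linear program. Let x1 = kg of metakaolin, x2 = kg of recycled aggregate, x3 = kg of silica fume, x4 = kg of river sand, x5 = kg of crushed granite.
min 0.525x1 + 0.017x2 + 0.754x3 + 0.029x4 + 0.035x5 with:
  1x1 + 0.06x2 + 1x3 + 0.03x4 + 0.02x5 ≥ 1.41   (fines)
  1x1 + 1x3 ≥ 1.06   (binder content)
  x1, x2, x3, x4, x5 ≥ 0.
At the optimum only metakaolin, recycled aggregate are positive (silica fume, river sand, crushed granite = 0). Binding constraints: fines and binder content.
So metakaolin = 1.06 kg, recycled aggregate = 5.833 kg.
Cost = 0.525·1.06 + 0.017·5.833 = 0.65566.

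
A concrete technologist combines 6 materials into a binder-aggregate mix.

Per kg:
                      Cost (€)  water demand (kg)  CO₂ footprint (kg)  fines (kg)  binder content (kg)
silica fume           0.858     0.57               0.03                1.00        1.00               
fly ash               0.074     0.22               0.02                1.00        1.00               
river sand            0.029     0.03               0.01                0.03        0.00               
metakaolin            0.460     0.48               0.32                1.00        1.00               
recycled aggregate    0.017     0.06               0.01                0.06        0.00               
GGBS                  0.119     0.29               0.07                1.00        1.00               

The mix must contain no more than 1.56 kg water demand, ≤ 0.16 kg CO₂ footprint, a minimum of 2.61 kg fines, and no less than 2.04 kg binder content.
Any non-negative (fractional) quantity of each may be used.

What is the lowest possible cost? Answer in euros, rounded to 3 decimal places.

Let x1 = kg of silica fume, x2 = kg of fly ash, x3 = kg of river sand, x4 = kg of metakaolin, x5 = kg of recycled aggregate, x6 = kg of GGBS.
Minimize 0.858x1 + 0.074x2 + 0.029x3 + 0.46x4 + 0.017x5 + 0.119x6 subject to:
  0.57x1 + 0.22x2 + 0.03x3 + 0.48x4 + 0.06x5 + 0.29x6 ≤ 1.56   (water demand)
  0.03x1 + 0.02x2 + 0.01x3 + 0.32x4 + 0.01x5 + 0.07x6 ≤ 0.16   (CO₂ footprint)
  1x1 + 1x2 + 0.03x3 + 1x4 + 0.06x5 + 1x6 ≥ 2.61   (fines)
  1x1 + 1x2 + 1x4 + 1x6 ≥ 2.04   (binder content)
  x1, x2, x3, x4, x5, x6 ≥ 0.
The minimum-cost mix takes nothing from silica fume, river sand, metakaolin, recycled aggregate, GGBS — only fly ash. The fines requirement is met with equality.
That vertex is x2 = 2.61.
Objective = 0.074·2.61 = 0.19314.

€0.193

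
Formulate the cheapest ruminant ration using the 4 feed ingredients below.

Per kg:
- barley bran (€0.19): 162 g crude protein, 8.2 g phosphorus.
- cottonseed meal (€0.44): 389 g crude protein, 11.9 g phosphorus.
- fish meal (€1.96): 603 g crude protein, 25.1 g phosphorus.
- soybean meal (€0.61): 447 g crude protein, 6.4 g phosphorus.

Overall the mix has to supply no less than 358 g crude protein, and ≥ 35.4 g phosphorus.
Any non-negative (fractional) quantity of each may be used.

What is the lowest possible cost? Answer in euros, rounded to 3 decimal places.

€0.820

Treat it as an LP. Let x1 = kg of barley bran, x2 = kg of cottonseed meal, x3 = kg of fish meal, x4 = kg of soybean meal.
Minimize 0.19x1 + 0.44x2 + 1.96x3 + 0.61x4 subject to:
  162x1 + 389x2 + 603x3 + 447x4 ≥ 358   (crude protein)
  8.2x1 + 11.9x2 + 25.1x3 + 6.4x4 ≥ 35.4   (phosphorus)
  x1, x2, x3, x4 ≥ 0.
The cheapest feasible vertex uses only barley bran; cottonseed meal, fish meal, soybean meal are not used. There the phosphorus constraint is tight.
Solving gives x1 = 4.317.
Cost = 0.19·4.317 = 0.82023.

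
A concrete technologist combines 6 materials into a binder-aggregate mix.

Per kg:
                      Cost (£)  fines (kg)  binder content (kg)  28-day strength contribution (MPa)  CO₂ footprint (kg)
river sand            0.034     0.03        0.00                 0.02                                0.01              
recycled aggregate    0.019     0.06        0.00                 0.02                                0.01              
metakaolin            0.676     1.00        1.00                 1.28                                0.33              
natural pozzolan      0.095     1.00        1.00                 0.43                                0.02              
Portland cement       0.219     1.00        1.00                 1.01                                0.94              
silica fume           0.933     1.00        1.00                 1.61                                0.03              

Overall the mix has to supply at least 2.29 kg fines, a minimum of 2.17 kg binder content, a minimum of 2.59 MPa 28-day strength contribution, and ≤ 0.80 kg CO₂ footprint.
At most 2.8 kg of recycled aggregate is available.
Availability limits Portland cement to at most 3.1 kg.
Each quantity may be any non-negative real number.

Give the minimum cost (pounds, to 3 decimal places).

This is a linear program. Let x1 = kg of river sand, x2 = kg of recycled aggregate, x3 = kg of metakaolin, x4 = kg of natural pozzolan, x5 = kg of Portland cement, x6 = kg of silica fume.
min 0.034x1 + 0.019x2 + 0.676x3 + 0.095x4 + 0.219x5 + 0.933x6 s.t.:
  0.03x1 + 0.06x2 + 1x3 + 1x4 + 1x5 + 1x6 ≥ 2.29   (fines)
  1x3 + 1x4 + 1x5 + 1x6 ≥ 2.17   (binder content)
  0.02x1 + 0.02x2 + 1.28x3 + 0.43x4 + 1.01x5 + 1.61x6 ≥ 2.59   (28-day strength contribution)
  0.01x1 + 0.01x2 + 0.33x3 + 0.02x4 + 0.94x5 + 0.03x6 ≤ 0.8   (CO₂ footprint)
  x2 ≤ 2.8
  x5 ≤ 3.1
  x1, x2, x3, x4, x5, x6 ≥ 0.
The minimum-cost mix takes nothing from river sand, recycled aggregate, metakaolin, silica fume — only natural pozzolan, Portland cement. The 28-day strength contribution and CO₂ footprint requirements are met with equality.
Solving gives x4 = 4.236, x5 = 0.7609.
Cost = 0.095·4.236 + 0.219·0.7609 = 0.56906.

£0.569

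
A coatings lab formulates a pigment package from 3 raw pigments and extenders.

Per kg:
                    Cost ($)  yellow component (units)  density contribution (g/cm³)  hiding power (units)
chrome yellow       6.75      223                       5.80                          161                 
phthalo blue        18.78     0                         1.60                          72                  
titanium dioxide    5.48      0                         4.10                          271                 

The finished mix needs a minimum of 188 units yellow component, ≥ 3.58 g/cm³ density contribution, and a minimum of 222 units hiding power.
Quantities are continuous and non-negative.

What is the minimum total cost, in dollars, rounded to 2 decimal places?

Set it up as a linear program. Let x1 = kg of chrome yellow, x2 = kg of phthalo blue, x3 = kg of titanium dioxide.
min 6.75x1 + 18.78x2 + 5.48x3 with:
  223x1 ≥ 188   (yellow component)
  5.8x1 + 1.6x2 + 4.1x3 ≥ 3.58   (density contribution)
  161x1 + 72x2 + 271x3 ≥ 222   (hiding power)
  x1, x2, x3 ≥ 0.
The cheapest feasible vertex uses only chrome yellow, titanium dioxide; phthalo blue is not used. The yellow component and hiding power requirements are met with equality.
So chrome yellow = 0.84305 kg, titanium dioxide = 0.31834 kg.
Total cost: 6.75·0.84305 + 5.48·0.31834 = 7.4351.

$7.44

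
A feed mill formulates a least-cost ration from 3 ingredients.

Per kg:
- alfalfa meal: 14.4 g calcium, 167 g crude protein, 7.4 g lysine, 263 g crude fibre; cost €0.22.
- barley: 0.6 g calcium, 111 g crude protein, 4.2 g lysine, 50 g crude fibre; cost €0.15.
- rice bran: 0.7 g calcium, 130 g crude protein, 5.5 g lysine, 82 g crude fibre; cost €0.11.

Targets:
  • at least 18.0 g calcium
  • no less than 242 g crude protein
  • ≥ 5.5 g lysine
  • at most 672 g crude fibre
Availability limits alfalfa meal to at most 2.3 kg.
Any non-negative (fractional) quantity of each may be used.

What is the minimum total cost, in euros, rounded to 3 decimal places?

€0.302

Let x1 = kg of alfalfa meal, x2 = kg of barley, x3 = kg of rice bran.
Minimize 0.22x1 + 0.15x2 + 0.11x3 with:
  14.4x1 + 0.6x2 + 0.7x3 ≥ 18   (calcium)
  167x1 + 111x2 + 130x3 ≥ 242   (crude protein)
  7.4x1 + 4.2x2 + 5.5x3 ≥ 5.5   (lysine)
  263x1 + 50x2 + 82x3 ≤ 672   (crude fibre)
  x1 ≤ 2.3
  x1, x2, x3 ≥ 0.
The minimum-cost mix takes nothing from barley — only alfalfa meal, rice bran. Binding constraints: calcium and crude protein.
Solving gives x1 = 1.237, x3 = 0.2728.
Objective = 0.22·1.237 + 0.11·0.2728 = 0.30215.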